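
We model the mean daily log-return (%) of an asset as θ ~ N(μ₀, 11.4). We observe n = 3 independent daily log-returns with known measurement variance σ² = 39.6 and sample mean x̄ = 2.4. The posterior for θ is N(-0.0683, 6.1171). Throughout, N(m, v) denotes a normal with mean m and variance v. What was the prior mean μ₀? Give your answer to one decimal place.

μ₀ = -2.2

With known observation variance, the Normal–Normal posterior has precision τ_n = τ₀ + n/σ² and mean μ_n = (τ₀μ₀ + (n/σ²)x̄)/τ_n.
Here τ₀ = 1/11.4 = 0.087719 and τ_data = 3/39.6 = 0.075758, so τ_n = 0.163477.
Rearranging for μ₀: μ₀ = (μ_n·τ_n − τ_data·x̄)/τ₀ = (-0.0683·0.163477 − 0.075758·2.4) / 0.087719 = -0.192985/0.087719 ≈ -2.2.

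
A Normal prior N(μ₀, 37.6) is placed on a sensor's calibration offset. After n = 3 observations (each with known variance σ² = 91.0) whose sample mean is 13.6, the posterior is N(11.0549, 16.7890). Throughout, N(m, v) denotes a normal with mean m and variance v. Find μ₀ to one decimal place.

μ₀ = 7.9

The posterior mean is a precision-weighted average: μ_n = (τ₀μ₀ + τ_data·x̄)/(τ₀+τ_data), with τ₀=1/σ₀² and τ_data=n/σ².
Here τ₀ = 1/37.6 = 0.026596 and τ_data = 3/91.0 = 0.032967, so τ_n = 0.059563.
Rearranging for μ₀: μ₀ = (μ_n·τ_n − τ_data·x̄)/τ₀ = (11.0549·0.059563 − 0.032967·13.6) / 0.026596 = 0.210112/0.026596 ≈ 7.9.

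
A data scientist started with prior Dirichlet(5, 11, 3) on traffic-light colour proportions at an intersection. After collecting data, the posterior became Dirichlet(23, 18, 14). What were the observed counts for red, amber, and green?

counts (18, 7, 11)

For a Dirichlet(α) prior with multinomial counts c, the posterior is Dirichlet(α + c) componentwise.
Counts are posterior − prior componentwise: 23−5=18, 18−11=7, 14−3=11.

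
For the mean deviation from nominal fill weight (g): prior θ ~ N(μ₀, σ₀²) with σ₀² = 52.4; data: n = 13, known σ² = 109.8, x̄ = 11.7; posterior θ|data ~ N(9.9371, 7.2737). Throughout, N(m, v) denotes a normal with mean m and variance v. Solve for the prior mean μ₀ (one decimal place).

μ₀ = -1.0

With known observation variance, the Normal–Normal posterior has precision τ_n = τ₀ + n/σ² and mean μ_n = (τ₀μ₀ + (n/σ²)x̄)/τ_n.
Here τ₀ = 1/52.4 = 0.019084 and τ_data = 13/109.8 = 0.118397, so τ_n = 0.137481.
Rearranging for μ₀: μ₀ = (μ_n·τ_n − τ_data·x̄)/τ₀ = (9.9371·0.137481 − 0.118397·11.7) / 0.019084 = -0.019082/0.019084 ≈ -1.0.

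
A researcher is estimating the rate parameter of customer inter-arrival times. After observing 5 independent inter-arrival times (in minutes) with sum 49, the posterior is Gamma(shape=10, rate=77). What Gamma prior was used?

Gamma(shape=5, rate=28)

For an exponential likelihood with a Gamma(α, β) prior on the rate, n observations with total T give posterior Gamma(α+n, β+T).
So α = 10 − 5 = 5 and β = 77 − 49 = 28.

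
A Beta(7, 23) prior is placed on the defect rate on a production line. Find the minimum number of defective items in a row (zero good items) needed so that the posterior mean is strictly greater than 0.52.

After k defective items and 0 good items the posterior is Beta(7+k, 23), with mean (7+k)/(7+23+k).
Set (7+k)/(30+k) > 0.52 and solve: k > (0.52·30 − 7)/(1 − 0.52) = 17.917.
The smallest integer exceeding 17.917 is 18, and checking k=18: (25)/(48) = 0.5208 > 0.52.

k = 18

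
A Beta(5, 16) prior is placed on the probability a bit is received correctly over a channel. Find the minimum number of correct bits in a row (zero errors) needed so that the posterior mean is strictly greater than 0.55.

k = 15

After k correct bits and 0 errors the posterior is Beta(5+k, 16), with mean (5+k)/(5+16+k).
Set (5+k)/(21+k) > 0.55 and solve: k > (0.55·21 − 5)/(1 − 0.55) = 14.556.
The smallest integer exceeding 14.556 is 15.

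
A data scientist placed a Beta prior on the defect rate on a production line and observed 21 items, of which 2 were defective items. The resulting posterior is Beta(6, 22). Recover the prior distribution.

Beta(4, 3)

Beta is conjugate to the binomial likelihood: posterior = Beta(a+s, b+f).
Subtract the data counts: 6−2=4, 22−19=3.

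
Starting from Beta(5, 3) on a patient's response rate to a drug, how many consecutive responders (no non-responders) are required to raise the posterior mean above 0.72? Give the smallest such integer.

k = 3

After k responders and 0 non-responders the posterior is Beta(5+k, 3), with mean (5+k)/(5+3+k).
Set (5+k)/(8+k) > 0.72 and solve: k > (0.72·8 − 5)/(1 − 0.72) = 2.714.
The smallest integer exceeding 2.714 is 3.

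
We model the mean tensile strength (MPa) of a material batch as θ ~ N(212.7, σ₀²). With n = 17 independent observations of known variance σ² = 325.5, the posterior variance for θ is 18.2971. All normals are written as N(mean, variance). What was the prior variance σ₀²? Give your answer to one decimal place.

σ₀² = 412.2

Posterior precision equals prior precision plus data precision: 1/σ_n² = 1/σ₀² + n/σ².
So 1/σ₀² = 1/18.2971 − 17/325.5 = 0.054653 − 0.052227 = 0.002426.
Hence σ₀² = 1/0.002426 ≈ 412.2.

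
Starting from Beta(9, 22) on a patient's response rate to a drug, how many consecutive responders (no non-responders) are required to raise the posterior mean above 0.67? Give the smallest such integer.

After k responders and 0 non-responders the posterior is Beta(9+k, 22), with mean (9+k)/(9+22+k).
Set (9+k)/(31+k) > 0.67 and solve: k > (0.67·31 − 9)/(1 − 0.67) = 35.667.
The smallest integer exceeding 35.667 is 36.

k = 36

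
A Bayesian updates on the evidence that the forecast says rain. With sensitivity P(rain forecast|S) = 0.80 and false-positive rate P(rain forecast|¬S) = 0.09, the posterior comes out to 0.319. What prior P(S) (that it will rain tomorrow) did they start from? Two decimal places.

P(S) = 0.05

In odds form, posterior odds = prior odds × likelihood ratio, so prior odds = posterior odds ÷ LR.
Posterior odds = 0.319/(1−0.319) = 0.4684. LR = 0.80/0.09 = 8.8889.
Prior odds = 0.4684/8.8889 = 0.0527, so P(S) = 0.0527/(1+0.0527) ≈ 0.05.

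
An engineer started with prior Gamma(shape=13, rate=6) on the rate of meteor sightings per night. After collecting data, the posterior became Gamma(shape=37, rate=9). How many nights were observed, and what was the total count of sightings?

n = 3 nights with total 24 sightings

A Gamma(α, β) prior (rate parametrization) on a Poisson rate with n observations summing to S gives posterior Gamma(α+S, β+n).
Matching: Σxᵢ = 37 − 13 = 24 and n = 9 − 6 = 3.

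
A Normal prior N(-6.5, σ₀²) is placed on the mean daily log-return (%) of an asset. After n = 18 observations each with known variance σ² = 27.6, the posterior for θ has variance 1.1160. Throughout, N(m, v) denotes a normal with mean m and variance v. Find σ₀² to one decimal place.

σ₀² = 4.1

Posterior precision equals prior precision plus data precision: 1/σ_n² = 1/σ₀² + n/σ².
So 1/σ₀² = 1/1.1160 − 18/27.6 = 0.896057 − 0.652174 = 0.243883.
Hence σ₀² = 1/0.243883 ≈ 4.1.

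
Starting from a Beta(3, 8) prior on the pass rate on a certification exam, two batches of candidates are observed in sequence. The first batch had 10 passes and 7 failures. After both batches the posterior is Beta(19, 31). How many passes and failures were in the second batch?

6 passes and 16 failures

Because Beta–binomial updating is additive in the counts, the combined data contributed (α_post−α_prior, β_post−β_prior) successes and failures.
Total across both batches: 19−3=16 passes, 31−8=23 failures.
Subtract the first batch: 16−10=6 passes and 23−7=16 failures.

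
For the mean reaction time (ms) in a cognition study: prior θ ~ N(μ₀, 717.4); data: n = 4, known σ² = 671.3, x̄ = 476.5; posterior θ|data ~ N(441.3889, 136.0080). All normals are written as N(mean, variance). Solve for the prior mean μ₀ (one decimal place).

The posterior mean is a precision-weighted average: μ_n = (τ₀μ₀ + τ_data·x̄)/(τ₀+τ_data), with τ₀=1/σ₀² and τ_data=n/σ².
Here τ₀ = 1/717.4 = 0.001394 and τ_data = 4/671.3 = 0.005959, so τ_n = 0.007353.
Rearranging for μ₀: μ₀ = (μ_n·τ_n − τ_data·x̄)/τ₀ = (441.3889·0.007353 − 0.005959·476.5) / 0.001394 = 0.406069/0.001394 ≈ 291.3.

μ₀ = 291.3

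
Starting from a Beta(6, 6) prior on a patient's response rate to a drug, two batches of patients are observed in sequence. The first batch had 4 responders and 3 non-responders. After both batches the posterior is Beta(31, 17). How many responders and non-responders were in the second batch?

Sequential conjugate updates are equivalent to a single update on the pooled data, so total successes = posterior α − prior α and total failures = posterior β − prior β.
Total across both batches: 31−6=25 responders, 17−6=11 non-responders.
Subtract the first batch: 25−4=21 responders and 11−3=8 non-responders.

21 responders and 8 non-responders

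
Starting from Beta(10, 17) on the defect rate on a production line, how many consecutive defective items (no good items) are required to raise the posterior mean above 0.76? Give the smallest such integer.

After k defective items and 0 good items the posterior is Beta(10+k, 17), with mean (10+k)/(10+17+k).
Set (10+k)/(27+k) > 0.76 and solve: k > (0.76·27 − 10)/(1 − 0.76) = 43.833.
The smallest integer exceeding 43.833 is 44, and checking k=44: (54)/(71) = 0.7606 > 0.76.

k = 44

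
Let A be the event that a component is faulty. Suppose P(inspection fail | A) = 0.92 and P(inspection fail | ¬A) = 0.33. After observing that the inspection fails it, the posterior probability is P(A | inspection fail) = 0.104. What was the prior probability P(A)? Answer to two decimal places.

In odds form, posterior odds = prior odds × likelihood ratio, so prior odds = posterior odds ÷ LR.
Posterior odds = 0.104/(1−0.104) = 0.1161. LR = 0.92/0.33 = 2.7879.
Prior odds = 0.1161/2.7879 = 0.0416, so P(A) = 0.0416/(1+0.0416) ≈ 0.04.

P(A) = 0.04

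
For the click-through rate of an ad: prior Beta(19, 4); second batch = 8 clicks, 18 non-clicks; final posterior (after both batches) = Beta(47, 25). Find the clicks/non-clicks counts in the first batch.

20 clicks and 3 non-clicks

Because Beta–binomial updating is additive in the counts, the combined data contributed (α_post−α_prior, β_post−β_prior) successes and failures.
Total across both batches: 47−19=28 clicks, 25−4=21 non-clicks.
Subtract the second batch: 28−8=20 clicks and 21−18=3 non-clicks.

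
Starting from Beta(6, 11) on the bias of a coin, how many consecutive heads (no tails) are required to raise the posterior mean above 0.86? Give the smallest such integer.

After k heads and 0 tails the posterior is Beta(6+k, 11), with mean (6+k)/(6+11+k).
Set (6+k)/(17+k) > 0.86 and solve: k > (0.86·17 − 6)/(1 − 0.86) = 61.571.
The smallest integer exceeding 61.571 is 62.

k = 62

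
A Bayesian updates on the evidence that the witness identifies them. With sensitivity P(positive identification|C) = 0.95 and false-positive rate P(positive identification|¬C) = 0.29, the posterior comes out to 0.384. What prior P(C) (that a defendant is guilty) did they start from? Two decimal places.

In odds form, posterior odds = prior odds × likelihood ratio, so prior odds = posterior odds ÷ LR.
Posterior odds = 0.384/(1−0.384) = 0.6234. LR = 0.95/0.29 = 3.2759.
Prior odds = 0.6234/3.2759 = 0.1903, so P(C) = 0.1903/(1+0.1903) ≈ 0.16.

P(C) = 0.16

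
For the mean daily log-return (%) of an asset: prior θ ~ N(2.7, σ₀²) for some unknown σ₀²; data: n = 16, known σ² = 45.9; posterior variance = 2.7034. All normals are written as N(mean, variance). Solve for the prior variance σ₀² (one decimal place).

For the Normal–Normal model with known σ², precisions add: τ_n = τ₀ + n/σ².
So 1/σ₀² = 1/2.7034 − 16/45.9 = 0.369905 − 0.348584 = 0.021321.
Hence σ₀² = 1/0.021321 ≈ 46.9.

σ₀² = 46.9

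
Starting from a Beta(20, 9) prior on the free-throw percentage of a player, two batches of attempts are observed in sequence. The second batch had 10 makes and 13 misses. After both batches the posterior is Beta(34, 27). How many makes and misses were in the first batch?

4 makes and 5 misses

Sequential conjugate updates are equivalent to a single update on the pooled data, so total successes = posterior α − prior α and total failures = posterior β − prior β.
Total across both batches: 34−20=14 makes, 27−9=18 misses.
Subtract the second batch: 14−10=4 makes and 18−13=5 misses.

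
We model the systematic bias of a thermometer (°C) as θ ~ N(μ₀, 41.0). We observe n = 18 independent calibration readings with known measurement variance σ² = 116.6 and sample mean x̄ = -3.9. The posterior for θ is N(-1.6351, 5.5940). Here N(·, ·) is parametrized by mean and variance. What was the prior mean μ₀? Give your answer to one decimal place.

The posterior mean is a precision-weighted average: μ_n = (τ₀μ₀ + τ_data·x̄)/(τ₀+τ_data), with τ₀=1/σ₀² and τ_data=n/σ².
Here τ₀ = 1/41.0 = 0.024390 and τ_data = 18/116.6 = 0.154374, so τ_n = 0.178764.
Rearranging for μ₀: μ₀ = (μ_n·τ_n − τ_data·x̄)/τ₀ = (-1.6351·0.178764 − 0.154374·-3.9) / 0.024390 = 0.309762/0.024390 ≈ 12.7.

μ₀ = 12.7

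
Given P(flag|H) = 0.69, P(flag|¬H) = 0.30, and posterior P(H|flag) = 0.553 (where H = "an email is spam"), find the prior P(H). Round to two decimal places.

P(H) = 0.35

Bayes' rule in odds form gives O(H|E) = O(H)·[P(E|H)/P(E|¬H)], hence O(H) = O(H|E)/LR.
Posterior odds = 0.553/(1−0.553) = 1.2371. LR = 0.69/0.30 = 2.3000.
Prior odds = 1.2371/2.3000 = 0.5379, so P(H) = 0.5379/(1+0.5379) ≈ 0.35.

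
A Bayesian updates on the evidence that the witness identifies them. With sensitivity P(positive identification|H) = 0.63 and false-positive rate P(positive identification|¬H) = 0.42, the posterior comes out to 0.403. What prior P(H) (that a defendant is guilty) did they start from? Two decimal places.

P(H) = 0.31

In odds form, posterior odds = prior odds × likelihood ratio, so prior odds = posterior odds ÷ LR.
Posterior odds = 0.403/(1−0.403) = 0.6750. LR = 0.63/0.42 = 1.5000.
Prior odds = 0.6750/1.5000 = 0.4500, so P(H) = 0.4500/(1+0.4500) ≈ 0.31.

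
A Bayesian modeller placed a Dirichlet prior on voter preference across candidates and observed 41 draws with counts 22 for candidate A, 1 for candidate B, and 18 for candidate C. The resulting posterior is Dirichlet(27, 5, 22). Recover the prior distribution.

Dirichlet(5, 4, 4)

For a Dirichlet(α) prior with multinomial counts c, the posterior is Dirichlet(α + c) componentwise.
Subtract each count from the matching posterior parameter: 27−22=5, 5−1=4, 22−18=4.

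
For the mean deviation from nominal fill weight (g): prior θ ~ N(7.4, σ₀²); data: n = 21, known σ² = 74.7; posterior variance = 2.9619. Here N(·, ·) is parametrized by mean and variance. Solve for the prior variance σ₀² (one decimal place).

σ₀² = 17.7

For the Normal–Normal model with known σ², precisions add: τ_n = τ₀ + n/σ².
So 1/σ₀² = 1/2.9619 − 21/74.7 = 0.337621 − 0.281124 = 0.056497.
Hence σ₀² = 1/0.056497 ≈ 17.7.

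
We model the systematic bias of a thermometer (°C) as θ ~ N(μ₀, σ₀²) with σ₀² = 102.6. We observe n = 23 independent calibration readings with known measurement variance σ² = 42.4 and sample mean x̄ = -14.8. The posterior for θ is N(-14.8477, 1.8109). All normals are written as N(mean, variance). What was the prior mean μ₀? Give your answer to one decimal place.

With known observation variance, the Normal–Normal posterior has precision τ_n = τ₀ + n/σ² and mean μ_n = (τ₀μ₀ + (n/σ²)x̄)/τ_n.
Here τ₀ = 1/102.6 = 0.009747 and τ_data = 23/42.4 = 0.542453, so τ_n = 0.552200.
Rearranging for μ₀: μ₀ = (μ_n·τ_n − τ_data·x̄)/τ₀ = (-14.8477·0.552200 − 0.542453·-14.8) / 0.009747 = -0.170596/0.009747 ≈ -17.5.

μ₀ = -17.5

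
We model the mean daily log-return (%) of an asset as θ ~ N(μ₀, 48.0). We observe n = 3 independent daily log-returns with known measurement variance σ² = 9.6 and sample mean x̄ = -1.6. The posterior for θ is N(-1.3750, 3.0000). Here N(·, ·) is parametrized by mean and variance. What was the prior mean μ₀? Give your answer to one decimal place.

With known observation variance, the Normal–Normal posterior has precision τ_n = τ₀ + n/σ² and mean μ_n = (τ₀μ₀ + (n/σ²)x̄)/τ_n.
Here τ₀ = 1/48.0 = 0.020833 and τ_data = 3/9.6 = 0.312500, so τ_n = 0.333333.
Rearranging for μ₀: μ₀ = (μ_n·τ_n − τ_data·x̄)/τ₀ = (-1.3750·0.333333 − 0.312500·-1.6) / 0.020833 = 0.041667/0.020833 ≈ 2.0.

μ₀ = 2.0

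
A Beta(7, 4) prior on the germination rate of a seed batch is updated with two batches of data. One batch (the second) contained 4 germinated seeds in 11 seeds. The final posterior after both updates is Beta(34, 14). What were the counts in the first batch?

Sequential conjugate updates are equivalent to a single update on the pooled data, so total successes = posterior α − prior α and total failures = posterior β − prior β.
Total across both batches: 34−7=27 germinated seeds, 14−4=10 non-germinating seeds.
Subtract the second batch: 27−4=23 germinated seeds and 10−7=3 non-germinating seeds.

23 germinated seeds and 3 non-germinating seeds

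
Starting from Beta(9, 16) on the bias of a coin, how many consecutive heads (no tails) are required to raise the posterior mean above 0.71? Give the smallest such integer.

After k heads and 0 tails the posterior is Beta(9+k, 16), with mean (9+k)/(9+16+k).
Set (9+k)/(25+k) > 0.71 and solve: k > (0.71·25 − 9)/(1 − 0.71) = 30.172.
The smallest integer exceeding 30.172 is 31.

k = 31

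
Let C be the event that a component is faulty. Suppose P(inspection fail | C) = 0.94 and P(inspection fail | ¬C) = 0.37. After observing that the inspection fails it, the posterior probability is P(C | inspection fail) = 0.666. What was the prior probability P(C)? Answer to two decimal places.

P(C) = 0.44

Bayes' rule in odds form gives O(C|E) = O(C)·[P(E|C)/P(E|¬C)], hence O(C) = O(C|E)/LR.
Posterior odds = 0.666/(1−0.666) = 1.9940. LR = 0.94/0.37 = 2.5405.
Prior odds = 1.9940/2.5405 = 0.7849, so P(C) = 0.7849/(1+0.7849) ≈ 0.44.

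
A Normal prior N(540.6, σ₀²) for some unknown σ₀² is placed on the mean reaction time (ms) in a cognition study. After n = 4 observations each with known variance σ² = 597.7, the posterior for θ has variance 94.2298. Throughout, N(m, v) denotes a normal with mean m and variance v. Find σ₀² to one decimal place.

Posterior precision equals prior precision plus data precision: 1/σ_n² = 1/σ₀² + n/σ².
So 1/σ₀² = 1/94.2298 − 4/597.7 = 0.010612 − 0.006692 = 0.003920.
Hence σ₀² = 1/0.003920 ≈ 255.1.

σ₀² = 255.1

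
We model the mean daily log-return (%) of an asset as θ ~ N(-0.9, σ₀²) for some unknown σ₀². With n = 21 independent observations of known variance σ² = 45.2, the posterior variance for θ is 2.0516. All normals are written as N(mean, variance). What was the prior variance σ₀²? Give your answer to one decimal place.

σ₀² = 43.8

Posterior precision equals prior precision plus data precision: 1/σ_n² = 1/σ₀² + n/σ².
So 1/σ₀² = 1/2.0516 − 21/45.2 = 0.487424 − 0.464602 = 0.022822.
Hence σ₀² = 1/0.022822 ≈ 43.8.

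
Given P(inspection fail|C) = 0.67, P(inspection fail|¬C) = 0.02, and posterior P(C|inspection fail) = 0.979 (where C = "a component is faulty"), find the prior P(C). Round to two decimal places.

P(C) = 0.58

Bayes' rule in odds form gives O(C|E) = O(C)·[P(E|C)/P(E|¬C)], hence O(C) = O(C|E)/LR.
Posterior odds = 0.979/(1−0.979) = 46.6190. LR = 0.67/0.02 = 33.5000.
Prior odds = 46.6190/33.5000 = 1.3916, so P(C) = 1.3916/(1+1.3916) ≈ 0.58.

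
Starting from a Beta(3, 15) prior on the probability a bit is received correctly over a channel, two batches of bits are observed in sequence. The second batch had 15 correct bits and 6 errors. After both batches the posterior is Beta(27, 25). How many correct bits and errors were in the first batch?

9 correct bits and 4 errors

Because Beta–binomial updating is additive in the counts, the combined data contributed (α_post−α_prior, β_post−β_prior) successes and failures.
Total across both batches: 27−3=24 correct bits, 25−15=10 errors.
Subtract the second batch: 24−15=9 correct bits and 10−6=4 errors.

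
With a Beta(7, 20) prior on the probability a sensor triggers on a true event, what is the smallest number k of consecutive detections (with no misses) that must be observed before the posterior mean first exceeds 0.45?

After k detections and 0 misses the posterior is Beta(7+k, 20), with mean (7+k)/(7+20+k).
Set (7+k)/(27+k) > 0.45 and solve: k > (0.45·27 − 7)/(1 − 0.45) = 9.364.
The smallest integer exceeding 9.364 is 10, and checking k=10: (17)/(37) = 0.4595 > 0.45.

k = 10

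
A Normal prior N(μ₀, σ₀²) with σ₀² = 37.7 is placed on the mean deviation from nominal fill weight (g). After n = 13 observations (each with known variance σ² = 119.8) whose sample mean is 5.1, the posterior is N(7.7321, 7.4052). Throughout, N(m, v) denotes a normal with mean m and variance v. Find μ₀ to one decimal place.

μ₀ = 18.5

The posterior mean is a precision-weighted average: μ_n = (τ₀μ₀ + τ_data·x̄)/(τ₀+τ_data), with τ₀=1/σ₀² and τ_data=n/σ².
Here τ₀ = 1/37.7 = 0.026525 and τ_data = 13/119.8 = 0.108514, so τ_n = 0.135039.
Rearranging for μ₀: μ₀ = (μ_n·τ_n − τ_data·x̄)/τ₀ = (7.7321·0.135039 − 0.108514·5.1) / 0.026525 = 0.490714/0.026525 ≈ 18.5.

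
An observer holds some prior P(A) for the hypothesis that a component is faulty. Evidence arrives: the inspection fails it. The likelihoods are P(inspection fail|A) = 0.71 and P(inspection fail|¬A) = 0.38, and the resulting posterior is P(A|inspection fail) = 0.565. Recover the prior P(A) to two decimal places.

P(A) = 0.41

Bayes' rule in odds form gives O(A|E) = O(A)·[P(E|A)/P(E|¬A)], hence O(A) = O(A|E)/LR.
Posterior odds = 0.565/(1−0.565) = 1.2989. LR = 0.71/0.38 = 1.8684.
Prior odds = 1.2989/1.8684 = 0.6952, so P(A) = 0.6952/(1+0.6952) ≈ 0.41.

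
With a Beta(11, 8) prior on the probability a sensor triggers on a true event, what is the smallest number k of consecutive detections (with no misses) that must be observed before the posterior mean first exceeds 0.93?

After k detections and 0 misses the posterior is Beta(11+k, 8), with mean (11+k)/(11+8+k).
Set (11+k)/(19+k) > 0.93 and solve: k > (0.93·19 − 11)/(1 − 0.93) = 95.286.
The smallest integer exceeding 95.286 is 96.

k = 96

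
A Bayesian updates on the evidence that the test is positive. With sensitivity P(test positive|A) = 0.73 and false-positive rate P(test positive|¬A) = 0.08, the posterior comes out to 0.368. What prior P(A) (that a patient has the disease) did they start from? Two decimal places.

P(A) = 0.06

Bayes' rule in odds form gives O(A|E) = O(A)·[P(E|A)/P(E|¬A)], hence O(A) = O(A|E)/LR.
Posterior odds = 0.368/(1−0.368) = 0.5823. LR = 0.73/0.08 = 9.1250.
Prior odds = 0.5823/9.1250 = 0.0638, so P(A) = 0.0638/(1+0.0638) ≈ 0.06.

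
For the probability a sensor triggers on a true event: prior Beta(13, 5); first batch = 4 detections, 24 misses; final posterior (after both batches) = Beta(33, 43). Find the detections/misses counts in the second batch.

Sequential conjugate updates are equivalent to a single update on the pooled data, so total successes = posterior α − prior α and total failures = posterior β − prior β.
Total across both batches: 33−13=20 detections, 43−5=38 misses.
Subtract the first batch: 20−4=16 detections and 38−24=14 misses.

16 detections and 14 misses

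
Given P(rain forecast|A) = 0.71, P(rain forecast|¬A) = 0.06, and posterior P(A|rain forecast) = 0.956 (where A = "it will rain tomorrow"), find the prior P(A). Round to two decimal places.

In odds form, posterior odds = prior odds × likelihood ratio, so prior odds = posterior odds ÷ LR.
Posterior odds = 0.956/(1−0.956) = 21.7273. LR = 0.71/0.06 = 11.8333.
Prior odds = 21.7273/11.8333 = 1.8361, so P(A) = 1.8361/(1+1.8361) ≈ 0.65.

P(A) = 0.65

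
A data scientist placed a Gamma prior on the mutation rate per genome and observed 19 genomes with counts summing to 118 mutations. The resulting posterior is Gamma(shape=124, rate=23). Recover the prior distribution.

Gamma–Poisson conjugacy: posterior shape = α + Σxᵢ, posterior rate = β + n.
So α = 124 − 118 = 6 and β = 23 − 19 = 4.

Gamma(shape=6, rate=4)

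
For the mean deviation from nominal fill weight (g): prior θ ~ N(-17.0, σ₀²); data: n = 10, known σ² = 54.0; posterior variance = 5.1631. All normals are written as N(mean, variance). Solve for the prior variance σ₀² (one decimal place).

σ₀² = 117.7

For the Normal–Normal model with known σ², precisions add: τ_n = τ₀ + n/σ².
So 1/σ₀² = 1/5.1631 − 10/54.0 = 0.193682 − 0.185185 = 0.008497.
Hence σ₀² = 1/0.008497 ≈ 117.7.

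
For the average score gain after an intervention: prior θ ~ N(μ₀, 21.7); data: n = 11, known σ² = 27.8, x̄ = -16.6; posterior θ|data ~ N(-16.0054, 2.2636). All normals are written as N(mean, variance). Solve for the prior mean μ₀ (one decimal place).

μ₀ = -10.9

With known observation variance, the Normal–Normal posterior has precision τ_n = τ₀ + n/σ² and mean μ_n = (τ₀μ₀ + (n/σ²)x̄)/τ_n.
Here τ₀ = 1/21.7 = 0.046083 and τ_data = 11/27.8 = 0.395683, so τ_n = 0.441766.
Rearranging for μ₀: μ₀ = (μ_n·τ_n − τ_data·x̄)/τ₀ = (-16.0054·0.441766 − 0.395683·-16.6) / 0.046083 = -0.502304/0.046083 ≈ -10.9.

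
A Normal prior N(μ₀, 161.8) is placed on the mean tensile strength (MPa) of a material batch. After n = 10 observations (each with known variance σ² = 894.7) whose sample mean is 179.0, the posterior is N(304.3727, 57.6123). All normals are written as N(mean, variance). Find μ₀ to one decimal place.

The posterior mean is a precision-weighted average: μ_n = (τ₀μ₀ + τ_data·x̄)/(τ₀+τ_data), with τ₀=1/σ₀² and τ_data=n/σ².
Here τ₀ = 1/161.8 = 0.006180 and τ_data = 10/894.7 = 0.011177, so τ_n = 0.017357.
Rearranging for μ₀: μ₀ = (μ_n·τ_n − τ_data·x̄)/τ₀ = (304.3727·0.017357 − 0.011177·179.0) / 0.006180 = 3.282314/0.006180 ≈ 531.1.

μ₀ = 531.1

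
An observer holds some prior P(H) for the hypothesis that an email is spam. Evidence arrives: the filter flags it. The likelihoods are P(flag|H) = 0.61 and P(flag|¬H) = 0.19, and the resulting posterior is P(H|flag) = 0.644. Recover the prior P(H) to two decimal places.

P(H) = 0.36

Bayes' rule in odds form gives O(H|E) = O(H)·[P(E|H)/P(E|¬H)], hence O(H) = O(H|E)/LR.
Posterior odds = 0.644/(1−0.644) = 1.8090. LR = 0.61/0.19 = 3.2105.
Prior odds = 1.8090/3.2105 = 0.5635, so P(H) = 0.5635/(1+0.5635) ≈ 0.36.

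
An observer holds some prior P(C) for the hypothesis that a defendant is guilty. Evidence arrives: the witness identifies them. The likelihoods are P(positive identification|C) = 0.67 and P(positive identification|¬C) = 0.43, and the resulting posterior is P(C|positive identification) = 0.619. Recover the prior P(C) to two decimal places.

Bayes' rule in odds form gives O(C|E) = O(C)·[P(E|C)/P(E|¬C)], hence O(C) = O(C|E)/LR.
Posterior odds = 0.619/(1−0.619) = 1.6247. LR = 0.67/0.43 = 1.5581.
Prior odds = 1.6247/1.5581 = 1.0427, so P(C) = 1.0427/(1+1.0427) ≈ 0.51.

P(C) = 0.51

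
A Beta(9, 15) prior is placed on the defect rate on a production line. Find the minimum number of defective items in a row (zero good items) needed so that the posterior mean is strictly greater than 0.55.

After k defective items and 0 good items the posterior is Beta(9+k, 15), with mean (9+k)/(9+15+k).
Set (9+k)/(24+k) > 0.55 and solve: k > (0.55·24 − 9)/(1 − 0.55) = 9.333.
The smallest integer exceeding 9.333 is 10, and checking k=10: (19)/(34) = 0.5588 > 0.55.

k = 10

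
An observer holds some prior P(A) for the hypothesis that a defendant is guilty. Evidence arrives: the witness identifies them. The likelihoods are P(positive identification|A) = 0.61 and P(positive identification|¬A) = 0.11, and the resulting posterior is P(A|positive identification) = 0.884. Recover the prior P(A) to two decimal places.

P(A) = 0.58

In odds form, posterior odds = prior odds × likelihood ratio, so prior odds = posterior odds ÷ LR.
Posterior odds = 0.884/(1−0.884) = 7.6207. LR = 0.61/0.11 = 5.5455.
Prior odds = 7.6207/5.5455 = 1.3742, so P(A) = 1.3742/(1+1.3742) ≈ 0.58.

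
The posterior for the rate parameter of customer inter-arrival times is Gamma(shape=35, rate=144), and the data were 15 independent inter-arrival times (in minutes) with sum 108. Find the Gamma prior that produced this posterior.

Gamma–exponential conjugacy: posterior shape = α + n, posterior rate = β + Σtᵢ.
So α = 35 − 15 = 20 and β = 144 − 108 = 36.

Gamma(shape=20, rate=36)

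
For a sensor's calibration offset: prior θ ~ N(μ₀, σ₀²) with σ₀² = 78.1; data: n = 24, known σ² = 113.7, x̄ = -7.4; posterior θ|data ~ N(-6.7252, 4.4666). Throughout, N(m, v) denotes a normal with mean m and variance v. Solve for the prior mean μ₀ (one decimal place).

With known observation variance, the Normal–Normal posterior has precision τ_n = τ₀ + n/σ² and mean μ_n = (τ₀μ₀ + (n/σ²)x̄)/τ_n.
Here τ₀ = 1/78.1 = 0.012804 and τ_data = 24/113.7 = 0.211082, so τ_n = 0.223886.
Rearranging for μ₀: μ₀ = (μ_n·τ_n − τ_data·x̄)/τ₀ = (-6.7252·0.223886 − 0.211082·-7.4) / 0.012804 = 0.056329/0.012804 ≈ 4.4.

μ₀ = 4.4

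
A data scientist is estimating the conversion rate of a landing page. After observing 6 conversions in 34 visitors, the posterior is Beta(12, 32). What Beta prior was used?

A Beta(a, b) prior with s successes and f failures in binomial data gives a Beta(a+s, b+f) posterior.
Subtract the data counts: 12−6=6, 32−28=4.

Beta(6, 4)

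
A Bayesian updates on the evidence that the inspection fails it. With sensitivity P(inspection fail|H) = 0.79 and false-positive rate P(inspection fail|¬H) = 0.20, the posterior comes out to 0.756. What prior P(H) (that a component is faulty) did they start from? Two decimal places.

Bayes' rule in odds form gives O(H|E) = O(H)·[P(E|H)/P(E|¬H)], hence O(H) = O(H|E)/LR.
Posterior odds = 0.756/(1−0.756) = 3.0984. LR = 0.79/0.20 = 3.9500.
Prior odds = 3.0984/3.9500 = 0.7844, so P(H) = 0.7844/(1+0.7844) ≈ 0.44.

P(H) = 0.44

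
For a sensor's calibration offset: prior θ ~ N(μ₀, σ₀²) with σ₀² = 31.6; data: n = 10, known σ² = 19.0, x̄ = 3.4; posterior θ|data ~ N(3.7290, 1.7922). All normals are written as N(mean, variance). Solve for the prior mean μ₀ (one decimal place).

μ₀ = 9.2

The posterior mean is a precision-weighted average: μ_n = (τ₀μ₀ + τ_data·x̄)/(τ₀+τ_data), with τ₀=1/σ₀² and τ_data=n/σ².
Here τ₀ = 1/31.6 = 0.031646 and τ_data = 10/19.0 = 0.526316, so τ_n = 0.557962.
Rearranging for μ₀: μ₀ = (μ_n·τ_n − τ_data·x̄)/τ₀ = (3.7290·0.557962 − 0.526316·3.4) / 0.031646 = 0.291166/0.031646 ≈ 9.2.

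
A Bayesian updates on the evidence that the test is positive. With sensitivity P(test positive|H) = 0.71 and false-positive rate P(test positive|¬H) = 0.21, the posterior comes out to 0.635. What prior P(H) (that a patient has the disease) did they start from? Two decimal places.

P(H) = 0.34

Bayes' rule in odds form gives O(H|E) = O(H)·[P(E|H)/P(E|¬H)], hence O(H) = O(H|E)/LR.
Posterior odds = 0.635/(1−0.635) = 1.7397. LR = 0.71/0.21 = 3.3810.
Prior odds = 1.7397/3.3810 = 0.5146, so P(H) = 0.5146/(1+0.5146) ≈ 0.34.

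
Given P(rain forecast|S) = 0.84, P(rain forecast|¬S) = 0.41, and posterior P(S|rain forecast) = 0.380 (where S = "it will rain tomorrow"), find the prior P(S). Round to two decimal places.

Bayes' rule in odds form gives O(S|E) = O(S)·[P(E|S)/P(E|¬S)], hence O(S) = O(S|E)/LR.
Posterior odds = 0.380/(1−0.380) = 0.6129. LR = 0.84/0.41 = 2.0488.
Prior odds = 0.6129/2.0488 = 0.2992, so P(S) = 0.2992/(1+0.2992) ≈ 0.23.

P(S) = 0.23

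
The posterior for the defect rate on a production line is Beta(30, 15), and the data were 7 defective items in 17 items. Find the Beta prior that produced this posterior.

Beta is conjugate to the binomial likelihood: posterior = Beta(a+s, b+f).
So a = 30 − 7 = 23 and b = 15 − 10 = 5.

Beta(23, 5)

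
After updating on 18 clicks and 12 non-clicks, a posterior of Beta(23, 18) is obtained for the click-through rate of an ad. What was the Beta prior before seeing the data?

Beta(5, 6)

Beta is conjugate to the binomial likelihood: posterior = Beta(a+s, b+f).
Subtract the data counts: 23−18=5, 18−12=6.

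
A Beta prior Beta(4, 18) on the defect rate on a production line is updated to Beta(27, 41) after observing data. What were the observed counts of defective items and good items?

Beta is conjugate to the binomial likelihood: posterior = Beta(α+s, β+f).
Match parameters: s=27−4=23, f=41−18=23.

23 defective items and 23 good items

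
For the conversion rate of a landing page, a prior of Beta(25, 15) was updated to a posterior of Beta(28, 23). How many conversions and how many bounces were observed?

3 conversions and 8 bounces

Beta is conjugate to the binomial likelihood: posterior = Beta(a+s, b+f).
Match parameters: s=28−25=3, f=23−15=8.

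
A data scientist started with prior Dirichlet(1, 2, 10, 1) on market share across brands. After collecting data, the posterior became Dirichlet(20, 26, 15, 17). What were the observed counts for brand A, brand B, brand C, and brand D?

For a Dirichlet(α) prior with multinomial counts c, the posterior is Dirichlet(α + c) componentwise.
Counts are posterior − prior componentwise: 20−1=19, 26−2=24, 15−10=5, 17−1=16.

counts (19, 24, 5, 16)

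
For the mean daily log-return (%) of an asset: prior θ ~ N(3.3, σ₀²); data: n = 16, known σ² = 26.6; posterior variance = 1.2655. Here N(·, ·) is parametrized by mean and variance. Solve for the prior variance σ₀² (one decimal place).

Posterior precision equals prior precision plus data precision: 1/σ_n² = 1/σ₀² + n/σ².
So 1/σ₀² = 1/1.2655 − 16/26.6 = 0.790202 − 0.601504 = 0.188698.
Hence σ₀² = 1/0.188698 ≈ 5.3.

σ₀² = 5.3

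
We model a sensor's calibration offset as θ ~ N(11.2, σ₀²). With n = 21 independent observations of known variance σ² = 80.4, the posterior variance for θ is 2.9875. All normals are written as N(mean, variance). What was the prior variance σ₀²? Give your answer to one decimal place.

σ₀² = 13.6

For the Normal–Normal model with known σ², precisions add: τ_n = τ₀ + n/σ².
So 1/σ₀² = 1/2.9875 − 21/80.4 = 0.334728 − 0.261194 = 0.073534.
Hence σ₀² = 1/0.073534 ≈ 13.6.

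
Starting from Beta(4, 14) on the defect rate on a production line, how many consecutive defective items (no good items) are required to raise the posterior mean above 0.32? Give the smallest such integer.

k = 3

After k defective items and 0 good items the posterior is Beta(4+k, 14), with mean (4+k)/(4+14+k).
Set (4+k)/(18+k) > 0.32 and solve: k > (0.32·18 − 4)/(1 − 0.32) = 2.588.
The smallest integer exceeding 2.588 is 3.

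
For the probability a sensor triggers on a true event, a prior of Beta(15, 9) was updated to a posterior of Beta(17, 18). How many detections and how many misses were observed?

2 detections and 9 misses

Under Beta–binomial conjugacy the posterior parameters are (α+s, β+f).
So s = 17 − 15 = 2 and f = 18 − 9 = 9.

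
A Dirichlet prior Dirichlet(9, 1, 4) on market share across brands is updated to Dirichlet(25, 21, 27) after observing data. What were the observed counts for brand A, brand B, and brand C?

For a Dirichlet(α) prior with multinomial counts c, the posterior is Dirichlet(α + c) componentwise.
Counts are posterior − prior componentwise: 25−9=16, 21−1=20, 27−4=23.

counts (16, 20, 23)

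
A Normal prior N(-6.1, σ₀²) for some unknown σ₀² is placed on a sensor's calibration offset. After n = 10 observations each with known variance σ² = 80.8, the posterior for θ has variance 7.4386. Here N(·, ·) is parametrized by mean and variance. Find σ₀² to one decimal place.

σ₀² = 93.7

Posterior precision equals prior precision plus data precision: 1/σ_n² = 1/σ₀² + n/σ².
So 1/σ₀² = 1/7.4386 − 10/80.8 = 0.134434 − 0.123762 = 0.010672.
Hence σ₀² = 1/0.010672 ≈ 93.7.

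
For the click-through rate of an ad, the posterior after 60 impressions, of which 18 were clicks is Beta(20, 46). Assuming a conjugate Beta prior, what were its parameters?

A Beta(a, b) prior with s successes and f failures in binomial data gives a Beta(a+s, b+f) posterior.
Subtract the data counts: 20−18=2, 46−42=4.

Beta(2, 4)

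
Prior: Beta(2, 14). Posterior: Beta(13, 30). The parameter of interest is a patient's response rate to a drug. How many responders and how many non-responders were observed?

11 responders and 16 non-responders

Beta is conjugate to the binomial likelihood: posterior = Beta(α+s, β+f).
Match parameters: s=13−2=11, f=30−14=16.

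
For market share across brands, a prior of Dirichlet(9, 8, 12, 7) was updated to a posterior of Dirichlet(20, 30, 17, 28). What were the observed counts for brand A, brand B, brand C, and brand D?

For a Dirichlet(α) prior with multinomial counts c, the posterior is Dirichlet(α + c) componentwise.
Counts are posterior − prior componentwise: 20−9=11, 30−8=22, 17−12=5, 28−7=21.

counts (11, 22, 5, 21)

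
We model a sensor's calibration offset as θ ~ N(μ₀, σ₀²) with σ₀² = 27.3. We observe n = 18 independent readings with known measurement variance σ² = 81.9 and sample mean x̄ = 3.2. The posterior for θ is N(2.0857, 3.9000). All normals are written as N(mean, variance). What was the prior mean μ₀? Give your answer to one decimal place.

μ₀ = -4.6

With known observation variance, the Normal–Normal posterior has precision τ_n = τ₀ + n/σ² and mean μ_n = (τ₀μ₀ + (n/σ²)x̄)/τ_n.
Here τ₀ = 1/27.3 = 0.036630 and τ_data = 18/81.9 = 0.219780, so τ_n = 0.256410.
Rearranging for μ₀: μ₀ = (μ_n·τ_n − τ_data·x̄)/τ₀ = (2.0857·0.256410 − 0.219780·3.2) / 0.036630 = -0.168502/0.036630 ≈ -4.6.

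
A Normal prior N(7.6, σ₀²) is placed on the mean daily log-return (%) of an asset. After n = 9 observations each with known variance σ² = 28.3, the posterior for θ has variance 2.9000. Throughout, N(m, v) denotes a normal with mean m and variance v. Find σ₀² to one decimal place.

σ₀² = 37.3

For the Normal–Normal model with known σ², precisions add: τ_n = τ₀ + n/σ².
So 1/σ₀² = 1/2.9000 − 9/28.3 = 0.344828 − 0.318021 = 0.026807.
Hence σ₀² = 1/0.026807 ≈ 37.3.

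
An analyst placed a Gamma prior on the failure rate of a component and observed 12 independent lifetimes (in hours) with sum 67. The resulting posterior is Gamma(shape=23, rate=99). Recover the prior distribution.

Gamma–exponential conjugacy: posterior shape = α + n, posterior rate = β + Σtᵢ.
So α = 23 − 12 = 11 and β = 99 − 67 = 32.

Gamma(shape=11, rate=32)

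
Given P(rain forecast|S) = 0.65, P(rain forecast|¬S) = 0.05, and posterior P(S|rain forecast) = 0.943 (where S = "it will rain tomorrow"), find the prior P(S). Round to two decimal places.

P(S) = 0.56

In odds form, posterior odds = prior odds × likelihood ratio, so prior odds = posterior odds ÷ LR.
Posterior odds = 0.943/(1−0.943) = 16.5439. LR = 0.65/0.05 = 13.0000.
Prior odds = 16.5439/13.0000 = 1.2726, so P(S) = 1.2726/(1+1.2726) ≈ 0.56.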